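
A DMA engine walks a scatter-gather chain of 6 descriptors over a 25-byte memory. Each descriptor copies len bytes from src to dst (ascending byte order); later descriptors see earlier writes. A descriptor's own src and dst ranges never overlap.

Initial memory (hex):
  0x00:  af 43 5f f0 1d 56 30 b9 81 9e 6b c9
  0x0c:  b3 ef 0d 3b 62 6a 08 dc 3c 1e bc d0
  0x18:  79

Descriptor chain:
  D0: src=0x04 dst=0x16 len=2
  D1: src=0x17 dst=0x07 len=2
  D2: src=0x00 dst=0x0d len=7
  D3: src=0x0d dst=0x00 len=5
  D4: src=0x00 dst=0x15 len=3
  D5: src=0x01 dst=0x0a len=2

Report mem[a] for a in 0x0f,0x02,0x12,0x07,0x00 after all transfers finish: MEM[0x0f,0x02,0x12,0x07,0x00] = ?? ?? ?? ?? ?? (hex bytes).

MEM[0x0f,0x02,0x12,0x07,0x00] = 5f 5f 56 56 af

#0 dst[0x16+2] := {0x1d,0x56}
#1 dst[0x07+2] := {0x56,0x79}
#2 dst[0x0d+7] := {0xaf,0x43,0x5f,0xf0,0x1d,0x56,0x30}
#3 dst[0x00+5] := {0xaf,0x43,0x5f,0xf0,0x1d}
#4 dst[0x15+3] := {0xaf,0x43,0x5f}
#5 dst[0x0a+2] := {0x43,0x5f}
query mem[0x0f]=0x5f, mem[0x02]=0x5f, mem[0x12]=0x56, mem[0x07]=0x56, mem[0x00]=0xaf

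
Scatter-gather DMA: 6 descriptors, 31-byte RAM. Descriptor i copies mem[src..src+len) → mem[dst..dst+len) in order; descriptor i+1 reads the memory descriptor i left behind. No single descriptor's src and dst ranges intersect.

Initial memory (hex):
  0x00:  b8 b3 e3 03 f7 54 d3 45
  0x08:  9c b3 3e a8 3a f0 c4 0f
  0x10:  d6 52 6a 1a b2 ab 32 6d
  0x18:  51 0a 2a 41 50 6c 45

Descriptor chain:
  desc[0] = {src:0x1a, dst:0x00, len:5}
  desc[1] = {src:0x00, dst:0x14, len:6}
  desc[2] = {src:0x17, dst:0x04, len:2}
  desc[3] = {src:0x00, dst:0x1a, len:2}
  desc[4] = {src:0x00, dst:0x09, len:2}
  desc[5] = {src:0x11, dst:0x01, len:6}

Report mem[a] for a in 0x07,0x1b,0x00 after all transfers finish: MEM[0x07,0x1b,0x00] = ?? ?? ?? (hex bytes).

D0: mem[0x00..0x04] <- [2a 41 50 6c 45]
D1: mem[0x14..0x19] <- [2a 41 50 6c 45 54]
D2: mem[0x04..0x05] <- [6c 45]
D3: mem[0x1a..0x1b] <- [2a 41]
D4: mem[0x09..0x0a] <- [2a 41]
D5: mem[0x01..0x06] <- [52 6a 1a 2a 41 50]
query mem[0x07]=0x45, mem[0x1b]=0x41, mem[0x00]=0x2a

MEM[0x07,0x1b,0x00] = 45 41 2a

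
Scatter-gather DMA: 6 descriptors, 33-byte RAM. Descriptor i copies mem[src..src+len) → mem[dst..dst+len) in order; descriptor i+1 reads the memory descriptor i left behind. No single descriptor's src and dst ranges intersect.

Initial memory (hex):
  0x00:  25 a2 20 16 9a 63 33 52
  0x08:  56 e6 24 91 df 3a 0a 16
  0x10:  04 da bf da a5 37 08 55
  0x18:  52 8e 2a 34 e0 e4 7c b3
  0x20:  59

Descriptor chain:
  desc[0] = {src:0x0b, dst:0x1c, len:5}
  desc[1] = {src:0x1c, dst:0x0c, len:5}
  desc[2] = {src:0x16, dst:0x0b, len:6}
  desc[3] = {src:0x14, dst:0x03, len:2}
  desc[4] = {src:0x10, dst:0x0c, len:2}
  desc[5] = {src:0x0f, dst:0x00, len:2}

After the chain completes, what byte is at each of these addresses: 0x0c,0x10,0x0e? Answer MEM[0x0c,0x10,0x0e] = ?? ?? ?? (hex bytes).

D0: mem[0x1c..0x20] <- [91 df 3a 0a 16]
D1: mem[0x0c..0x10] <- [91 df 3a 0a 16]
D2: mem[0x0b..0x10] <- [08 55 52 8e 2a 34]
D3: mem[0x03..0x04] <- [a5 37]
D4: mem[0x0c..0x0d] <- [34 da]
D5: mem[0x00..0x01] <- [2a 34]
query mem[0x0c]=0x34, mem[0x10]=0x34, mem[0x0e]=0x8e

MEM[0x0c,0x10,0x0e] = 34 34 8e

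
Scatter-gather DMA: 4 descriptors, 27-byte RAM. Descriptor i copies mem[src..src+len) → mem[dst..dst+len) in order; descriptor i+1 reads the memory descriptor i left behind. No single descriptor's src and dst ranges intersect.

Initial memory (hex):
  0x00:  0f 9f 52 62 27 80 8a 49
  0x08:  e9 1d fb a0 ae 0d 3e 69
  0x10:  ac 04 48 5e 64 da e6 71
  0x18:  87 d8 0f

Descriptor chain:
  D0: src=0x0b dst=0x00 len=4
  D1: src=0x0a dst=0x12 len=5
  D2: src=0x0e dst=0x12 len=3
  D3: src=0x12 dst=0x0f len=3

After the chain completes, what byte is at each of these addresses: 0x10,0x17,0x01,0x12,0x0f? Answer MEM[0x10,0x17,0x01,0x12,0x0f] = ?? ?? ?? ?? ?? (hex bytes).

MEM[0x10,0x17,0x01,0x12,0x0f] = 69 71 ae 3e 3e

[0] 0x0b->0x00 len=4 : a0 ae 0d 3e
[1] 0x0a->0x12 len=5 : fb a0 ae 0d 3e
[2] 0x0e->0x12 len=3 : 3e 69 ac
[3] 0x12->0x0f len=3 : 3e 69 ac
query mem[0x10]=0x69, mem[0x17]=0x71, mem[0x01]=0xae, mem[0x12]=0x3e, mem[0x0f]=0x3e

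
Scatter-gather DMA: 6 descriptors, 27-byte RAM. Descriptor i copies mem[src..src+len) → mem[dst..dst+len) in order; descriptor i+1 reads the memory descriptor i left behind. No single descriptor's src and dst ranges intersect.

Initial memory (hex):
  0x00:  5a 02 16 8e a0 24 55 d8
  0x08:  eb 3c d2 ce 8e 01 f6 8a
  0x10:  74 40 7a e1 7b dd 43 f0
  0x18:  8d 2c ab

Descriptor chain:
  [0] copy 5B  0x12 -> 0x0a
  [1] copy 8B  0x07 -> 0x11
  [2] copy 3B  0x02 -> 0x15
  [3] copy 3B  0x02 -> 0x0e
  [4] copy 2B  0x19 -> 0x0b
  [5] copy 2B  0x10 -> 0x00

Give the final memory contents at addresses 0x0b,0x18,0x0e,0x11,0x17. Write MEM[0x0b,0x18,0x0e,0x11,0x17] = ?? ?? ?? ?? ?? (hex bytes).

D0: mem[0x0a..0x0e] <- [7a e1 7b dd 43]
D1: mem[0x11..0x18] <- [d8 eb 3c 7a e1 7b dd 43]
D2: mem[0x15..0x17] <- [16 8e a0]
D3: mem[0x0e..0x10] <- [16 8e a0]
D4: mem[0x0b..0x0c] <- [2c ab]
D5: mem[0x00..0x01] <- [a0 d8]
query mem[0x0b]=0x2c, mem[0x18]=0x43, mem[0x0e]=0x16, mem[0x11]=0xd8, mem[0x17]=0xa0

MEM[0x0b,0x18,0x0e,0x11,0x17] = 2c 43 16 d8 a0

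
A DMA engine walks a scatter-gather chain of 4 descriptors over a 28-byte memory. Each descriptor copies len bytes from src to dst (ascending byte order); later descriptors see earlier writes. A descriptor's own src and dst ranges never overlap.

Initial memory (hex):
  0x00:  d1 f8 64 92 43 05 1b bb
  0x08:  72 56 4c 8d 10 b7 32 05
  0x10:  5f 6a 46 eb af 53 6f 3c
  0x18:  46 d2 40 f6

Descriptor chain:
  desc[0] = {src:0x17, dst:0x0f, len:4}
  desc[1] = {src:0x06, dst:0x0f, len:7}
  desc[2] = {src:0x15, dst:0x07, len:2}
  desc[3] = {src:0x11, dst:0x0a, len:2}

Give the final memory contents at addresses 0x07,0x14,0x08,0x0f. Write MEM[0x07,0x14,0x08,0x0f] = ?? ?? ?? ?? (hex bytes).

MEM[0x07,0x14,0x08,0x0f] = 10 8d 6f 1b

[0] 0x17->0x0f len=4 : 3c 46 d2 40
[1] 0x06->0x0f len=7 : 1b bb 72 56 4c 8d 10
[2] 0x15->0x07 len=2 : 10 6f
[3] 0x11->0x0a len=2 : 72 56
query mem[0x07]=0x10, mem[0x14]=0x8d, mem[0x08]=0x6f, mem[0x0f]=0x1b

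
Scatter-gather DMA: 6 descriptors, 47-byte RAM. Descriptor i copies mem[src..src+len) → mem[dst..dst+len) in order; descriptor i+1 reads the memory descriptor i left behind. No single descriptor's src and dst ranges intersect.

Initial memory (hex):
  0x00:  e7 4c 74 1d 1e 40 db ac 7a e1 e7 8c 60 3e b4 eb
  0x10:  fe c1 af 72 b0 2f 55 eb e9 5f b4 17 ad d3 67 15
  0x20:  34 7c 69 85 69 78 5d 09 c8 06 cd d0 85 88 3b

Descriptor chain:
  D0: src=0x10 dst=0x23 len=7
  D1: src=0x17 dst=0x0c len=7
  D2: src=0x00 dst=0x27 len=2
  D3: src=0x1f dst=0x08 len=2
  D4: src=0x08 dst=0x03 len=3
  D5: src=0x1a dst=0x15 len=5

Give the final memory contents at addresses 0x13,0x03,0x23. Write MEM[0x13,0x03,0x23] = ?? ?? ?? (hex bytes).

MEM[0x13,0x03,0x23] = 72 15 fe

#0 dst[0x23+7] := {0xfe,0xc1,0xaf,0x72,0xb0,0x2f,0x55}
#1 dst[0x0c+7] := {0xeb,0xe9,0x5f,0xb4,0x17,0xad,0xd3}
#2 dst[0x27+2] := {0xe7,0x4c}
#3 dst[0x08+2] := {0x15,0x34}
#4 dst[0x03+3] := {0x15,0x34,0xe7}
#5 dst[0x15+5] := {0xb4,0x17,0xad,0xd3,0x67}
query mem[0x13]=0x72, mem[0x03]=0x15, mem[0x23]=0xfe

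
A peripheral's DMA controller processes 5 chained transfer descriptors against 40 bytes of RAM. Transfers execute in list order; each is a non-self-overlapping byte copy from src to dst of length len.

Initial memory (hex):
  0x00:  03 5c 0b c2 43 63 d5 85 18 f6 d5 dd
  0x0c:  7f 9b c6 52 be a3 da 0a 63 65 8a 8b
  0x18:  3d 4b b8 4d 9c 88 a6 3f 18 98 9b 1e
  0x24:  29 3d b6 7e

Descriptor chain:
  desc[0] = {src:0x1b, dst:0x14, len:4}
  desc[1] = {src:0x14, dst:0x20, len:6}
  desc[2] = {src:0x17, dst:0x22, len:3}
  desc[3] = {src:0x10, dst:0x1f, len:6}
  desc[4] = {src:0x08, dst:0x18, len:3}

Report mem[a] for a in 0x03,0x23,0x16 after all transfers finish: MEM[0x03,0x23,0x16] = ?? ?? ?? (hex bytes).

MEM[0x03,0x23,0x16] = c2 4d 88

[0] 0x1b->0x14 len=4 : 4d 9c 88 a6
[1] 0x14->0x20 len=6 : 4d 9c 88 a6 3d 4b
[2] 0x17->0x22 len=3 : a6 3d 4b
[3] 0x10->0x1f len=6 : be a3 da 0a 4d 9c
[4] 0x08->0x18 len=3 : 18 f6 d5
query mem[0x03]=0xc2, mem[0x23]=0x4d, mem[0x16]=0x88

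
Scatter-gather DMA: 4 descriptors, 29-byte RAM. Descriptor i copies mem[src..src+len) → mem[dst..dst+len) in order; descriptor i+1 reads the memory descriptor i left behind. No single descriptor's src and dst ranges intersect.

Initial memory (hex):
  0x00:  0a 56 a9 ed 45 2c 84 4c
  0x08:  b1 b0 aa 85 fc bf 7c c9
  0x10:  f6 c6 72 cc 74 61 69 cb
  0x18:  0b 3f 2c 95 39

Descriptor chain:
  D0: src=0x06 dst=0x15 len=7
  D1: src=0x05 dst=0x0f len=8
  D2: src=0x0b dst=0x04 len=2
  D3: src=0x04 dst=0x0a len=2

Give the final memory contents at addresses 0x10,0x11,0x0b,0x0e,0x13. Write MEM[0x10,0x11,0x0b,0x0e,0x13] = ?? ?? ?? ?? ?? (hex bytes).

MEM[0x10,0x11,0x0b,0x0e,0x13] = 84 4c fc 7c b0

  after D0: wrote 7B at 0x15 = 844cb1b0aa85fc
  after D1: wrote 8B at 0x0f = 2c844cb1b0aa85fc
  after D2: wrote 2B at 0x04 = 85fc
  after D3: wrote 2B at 0x0a = 85fc
query mem[0x10]=0x84, mem[0x11]=0x4c, mem[0x0b]=0xfc, mem[0x0e]=0x7c, mem[0x13]=0xb0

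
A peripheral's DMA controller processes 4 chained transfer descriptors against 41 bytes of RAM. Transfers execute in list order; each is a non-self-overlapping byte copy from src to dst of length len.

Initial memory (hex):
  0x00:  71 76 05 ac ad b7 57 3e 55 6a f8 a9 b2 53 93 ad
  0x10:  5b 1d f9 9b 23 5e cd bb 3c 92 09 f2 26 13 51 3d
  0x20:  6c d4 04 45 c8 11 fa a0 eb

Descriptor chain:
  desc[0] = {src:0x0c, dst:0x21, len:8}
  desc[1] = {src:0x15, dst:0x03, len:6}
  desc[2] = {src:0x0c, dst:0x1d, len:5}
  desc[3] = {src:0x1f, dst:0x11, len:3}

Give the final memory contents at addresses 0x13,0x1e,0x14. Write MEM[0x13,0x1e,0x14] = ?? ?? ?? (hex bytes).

MEM[0x13,0x1e,0x14] = 5b 53 23

#0 dst[0x21+8] := {0xb2,0x53,0x93,0xad,0x5b,0x1d,0xf9,0x9b}
#1 dst[0x03+6] := {0x5e,0xcd,0xbb,0x3c,0x92,0x09}
#2 dst[0x1d+5] := {0xb2,0x53,0x93,0xad,0x5b}
#3 dst[0x11+3] := {0x93,0xad,0x5b}
query mem[0x13]=0x5b, mem[0x1e]=0x53, mem[0x14]=0x23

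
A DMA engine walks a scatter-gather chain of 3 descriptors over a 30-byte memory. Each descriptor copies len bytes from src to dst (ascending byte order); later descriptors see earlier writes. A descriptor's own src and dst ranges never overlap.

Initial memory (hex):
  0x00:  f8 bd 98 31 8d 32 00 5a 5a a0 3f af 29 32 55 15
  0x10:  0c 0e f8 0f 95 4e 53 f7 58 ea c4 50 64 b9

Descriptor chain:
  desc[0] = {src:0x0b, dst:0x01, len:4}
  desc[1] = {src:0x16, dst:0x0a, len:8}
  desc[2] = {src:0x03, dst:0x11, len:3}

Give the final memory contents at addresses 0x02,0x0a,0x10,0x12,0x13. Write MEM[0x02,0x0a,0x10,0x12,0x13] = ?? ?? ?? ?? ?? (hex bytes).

MEM[0x02,0x0a,0x10,0x12,0x13] = 29 53 64 55 32

D0: mem[0x01..0x04] <- [af 29 32 55]
D1: mem[0x0a..0x11] <- [53 f7 58 ea c4 50 64 b9]
D2: mem[0x11..0x13] <- [32 55 32]
query mem[0x02]=0x29, mem[0x0a]=0x53, mem[0x10]=0x64, mem[0x12]=0x55, mem[0x13]=0x32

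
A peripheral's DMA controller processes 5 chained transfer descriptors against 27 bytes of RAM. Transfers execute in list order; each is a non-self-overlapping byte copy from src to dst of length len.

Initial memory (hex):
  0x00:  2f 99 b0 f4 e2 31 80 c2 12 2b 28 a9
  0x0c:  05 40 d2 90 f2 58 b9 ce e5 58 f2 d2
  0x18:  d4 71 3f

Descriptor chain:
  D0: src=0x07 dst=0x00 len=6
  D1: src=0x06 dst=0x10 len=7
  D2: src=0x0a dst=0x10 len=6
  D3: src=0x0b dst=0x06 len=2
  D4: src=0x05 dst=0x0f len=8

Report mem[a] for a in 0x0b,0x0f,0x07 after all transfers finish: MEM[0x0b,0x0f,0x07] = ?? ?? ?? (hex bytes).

MEM[0x0b,0x0f,0x07] = a9 05 05

D0: mem[0x00..0x05] <- [c2 12 2b 28 a9 05]
D1: mem[0x10..0x16] <- [80 c2 12 2b 28 a9 05]
D2: mem[0x10..0x15] <- [28 a9 05 40 d2 90]
D3: mem[0x06..0x07] <- [a9 05]
D4: mem[0x0f..0x16] <- [05 a9 05 12 2b 28 a9 05]
query mem[0x0b]=0xa9, mem[0x0f]=0x05, mem[0x07]=0x05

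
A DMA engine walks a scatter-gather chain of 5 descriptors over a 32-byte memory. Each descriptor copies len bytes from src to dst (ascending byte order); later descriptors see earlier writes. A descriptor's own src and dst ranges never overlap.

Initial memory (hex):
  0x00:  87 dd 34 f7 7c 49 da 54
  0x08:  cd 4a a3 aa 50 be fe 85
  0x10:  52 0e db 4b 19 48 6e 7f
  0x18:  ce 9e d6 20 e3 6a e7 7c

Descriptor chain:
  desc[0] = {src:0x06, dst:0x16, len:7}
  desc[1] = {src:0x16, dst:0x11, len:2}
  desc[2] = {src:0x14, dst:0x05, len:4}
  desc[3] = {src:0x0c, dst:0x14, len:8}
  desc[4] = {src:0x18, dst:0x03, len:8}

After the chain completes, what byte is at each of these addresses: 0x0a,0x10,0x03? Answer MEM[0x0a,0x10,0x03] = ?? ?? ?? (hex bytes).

MEM[0x0a,0x10,0x03] = 7c 52 52

  after D0: wrote 7B at 0x16 = da54cd4aa3aa50
  after D1: wrote 2B at 0x11 = da54
  after D2: wrote 4B at 0x05 = 1948da54
  after D3: wrote 8B at 0x14 = 50befe8552da544b
  after D4: wrote 8B at 0x03 = 52da544b506ae77c
query mem[0x0a]=0x7c, mem[0x10]=0x52, mem[0x03]=0x52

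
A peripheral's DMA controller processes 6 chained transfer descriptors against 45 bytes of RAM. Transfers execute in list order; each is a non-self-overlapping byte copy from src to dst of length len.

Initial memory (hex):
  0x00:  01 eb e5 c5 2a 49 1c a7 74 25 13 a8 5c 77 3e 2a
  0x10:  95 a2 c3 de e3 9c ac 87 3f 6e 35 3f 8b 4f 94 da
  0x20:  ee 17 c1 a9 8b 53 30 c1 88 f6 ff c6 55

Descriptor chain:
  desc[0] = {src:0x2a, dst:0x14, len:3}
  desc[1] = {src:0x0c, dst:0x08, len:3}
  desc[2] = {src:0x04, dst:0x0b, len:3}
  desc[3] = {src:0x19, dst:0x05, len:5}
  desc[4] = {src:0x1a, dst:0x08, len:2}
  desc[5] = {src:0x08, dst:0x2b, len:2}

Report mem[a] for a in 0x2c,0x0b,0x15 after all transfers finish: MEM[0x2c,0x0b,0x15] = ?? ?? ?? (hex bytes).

#0 dst[0x14+3] := {0xff,0xc6,0x55}
#1 dst[0x08+3] := {0x5c,0x77,0x3e}
#2 dst[0x0b+3] := {0x2a,0x49,0x1c}
#3 dst[0x05+5] := {0x6e,0x35,0x3f,0x8b,0x4f}
#4 dst[0x08+2] := {0x35,0x3f}
#5 dst[0x2b+2] := {0x35,0x3f}
query mem[0x2c]=0x3f, mem[0x0b]=0x2a, mem[0x15]=0xc6

MEM[0x2c,0x0b,0x15] = 3f 2a c6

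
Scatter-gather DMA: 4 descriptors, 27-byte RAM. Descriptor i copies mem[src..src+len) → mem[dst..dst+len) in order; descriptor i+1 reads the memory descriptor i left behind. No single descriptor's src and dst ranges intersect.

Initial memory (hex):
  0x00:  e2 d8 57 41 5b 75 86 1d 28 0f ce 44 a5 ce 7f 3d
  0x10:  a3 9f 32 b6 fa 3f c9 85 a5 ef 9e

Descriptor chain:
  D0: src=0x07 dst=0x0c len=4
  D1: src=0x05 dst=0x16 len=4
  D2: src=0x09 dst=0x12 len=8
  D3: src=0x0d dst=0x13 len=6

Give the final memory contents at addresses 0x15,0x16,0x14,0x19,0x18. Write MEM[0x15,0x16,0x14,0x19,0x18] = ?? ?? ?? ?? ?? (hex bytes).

  after D0: wrote 4B at 0x0c = 1d280fce
  after D1: wrote 4B at 0x16 = 75861d28
  after D2: wrote 8B at 0x12 = 0fce441d280fcea3
  after D3: wrote 6B at 0x13 = 280fcea39f0f
query mem[0x15]=0xce, mem[0x16]=0xa3, mem[0x14]=0x0f, mem[0x19]=0xa3, mem[0x18]=0x0f

MEM[0x15,0x16,0x14,0x19,0x18] = ce a3 0f a3 0f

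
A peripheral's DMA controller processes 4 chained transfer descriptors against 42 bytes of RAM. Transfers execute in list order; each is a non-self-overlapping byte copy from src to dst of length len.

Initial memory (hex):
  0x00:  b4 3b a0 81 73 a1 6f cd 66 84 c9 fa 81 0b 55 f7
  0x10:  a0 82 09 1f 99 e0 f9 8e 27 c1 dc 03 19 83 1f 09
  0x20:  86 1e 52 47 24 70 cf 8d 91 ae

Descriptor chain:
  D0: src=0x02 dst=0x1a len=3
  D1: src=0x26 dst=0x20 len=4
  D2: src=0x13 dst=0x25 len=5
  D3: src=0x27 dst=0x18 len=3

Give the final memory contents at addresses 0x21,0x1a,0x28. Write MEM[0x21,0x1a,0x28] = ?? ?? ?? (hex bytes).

[0] 0x02->0x1a len=3 : a0 81 73
[1] 0x26->0x20 len=4 : cf 8d 91 ae
[2] 0x13->0x25 len=5 : 1f 99 e0 f9 8e
[3] 0x27->0x18 len=3 : e0 f9 8e
query mem[0x21]=0x8d, mem[0x1a]=0x8e, mem[0x28]=0xf9

MEM[0x21,0x1a,0x28] = 8d 8e f9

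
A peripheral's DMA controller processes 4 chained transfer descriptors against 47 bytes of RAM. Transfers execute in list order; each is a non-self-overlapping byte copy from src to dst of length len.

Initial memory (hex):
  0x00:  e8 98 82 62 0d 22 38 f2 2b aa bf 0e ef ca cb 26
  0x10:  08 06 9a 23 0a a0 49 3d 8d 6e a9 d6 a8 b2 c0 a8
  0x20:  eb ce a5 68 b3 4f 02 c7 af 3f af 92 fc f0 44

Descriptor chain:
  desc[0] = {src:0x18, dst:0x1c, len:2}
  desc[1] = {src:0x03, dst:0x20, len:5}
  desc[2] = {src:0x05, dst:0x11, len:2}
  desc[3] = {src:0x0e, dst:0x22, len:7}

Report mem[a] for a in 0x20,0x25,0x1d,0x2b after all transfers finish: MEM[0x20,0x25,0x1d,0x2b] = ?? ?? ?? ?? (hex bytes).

MEM[0x20,0x25,0x1d,0x2b] = 62 22 6e 92

#0 dst[0x1c+2] := {0x8d,0x6e}
#1 dst[0x20+5] := {0x62,0x0d,0x22,0x38,0xf2}
#2 dst[0x11+2] := {0x22,0x38}
#3 dst[0x22+7] := {0xcb,0x26,0x08,0x22,0x38,0x23,0x0a}
query mem[0x20]=0x62, mem[0x25]=0x22, mem[0x1d]=0x6e, mem[0x2b]=0x92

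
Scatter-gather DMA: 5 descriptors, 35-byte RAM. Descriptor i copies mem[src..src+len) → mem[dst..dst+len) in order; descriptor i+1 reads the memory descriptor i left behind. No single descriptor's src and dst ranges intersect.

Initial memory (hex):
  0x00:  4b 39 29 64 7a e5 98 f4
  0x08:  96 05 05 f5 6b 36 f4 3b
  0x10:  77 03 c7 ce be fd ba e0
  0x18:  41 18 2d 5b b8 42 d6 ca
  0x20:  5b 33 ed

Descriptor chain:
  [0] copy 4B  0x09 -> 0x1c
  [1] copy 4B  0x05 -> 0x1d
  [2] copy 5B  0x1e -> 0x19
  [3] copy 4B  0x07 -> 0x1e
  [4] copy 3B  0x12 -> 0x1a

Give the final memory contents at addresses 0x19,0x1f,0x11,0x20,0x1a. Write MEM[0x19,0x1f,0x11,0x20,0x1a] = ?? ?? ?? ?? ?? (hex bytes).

MEM[0x19,0x1f,0x11,0x20,0x1a] = 98 96 03 05 c7

#0 dst[0x1c+4] := {0x05,0x05,0xf5,0x6b}
#1 dst[0x1d+4] := {0xe5,0x98,0xf4,0x96}
#2 dst[0x19+5] := {0x98,0xf4,0x96,0x33,0xed}
#3 dst[0x1e+4] := {0xf4,0x96,0x05,0x05}
#4 dst[0x1a+3] := {0xc7,0xce,0xbe}
query mem[0x19]=0x98, mem[0x1f]=0x96, mem[0x11]=0x03, mem[0x20]=0x05, mem[0x1a]=0xc7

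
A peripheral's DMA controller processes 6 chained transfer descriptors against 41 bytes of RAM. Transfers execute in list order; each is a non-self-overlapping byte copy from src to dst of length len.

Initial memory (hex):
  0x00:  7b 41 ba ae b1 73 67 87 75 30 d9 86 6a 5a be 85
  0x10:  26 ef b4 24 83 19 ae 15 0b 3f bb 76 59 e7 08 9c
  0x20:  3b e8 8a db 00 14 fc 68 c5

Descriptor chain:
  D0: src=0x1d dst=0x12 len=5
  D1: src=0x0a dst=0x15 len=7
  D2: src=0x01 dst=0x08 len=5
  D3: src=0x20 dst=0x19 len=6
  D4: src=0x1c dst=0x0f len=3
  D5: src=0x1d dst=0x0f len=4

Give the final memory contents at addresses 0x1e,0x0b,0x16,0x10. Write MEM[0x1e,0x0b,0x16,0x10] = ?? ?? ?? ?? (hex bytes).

  after D0: wrote 5B at 0x12 = e7089c3be8
  after D1: wrote 7B at 0x15 = d9866a5abe8526
  after D2: wrote 5B at 0x08 = 41baaeb173
  after D3: wrote 6B at 0x19 = 3be88adb0014
  after D4: wrote 3B at 0x0f = db0014
  after D5: wrote 4B at 0x0f = 00149c3b
query mem[0x1e]=0x14, mem[0x0b]=0xb1, mem[0x16]=0x86, mem[0x10]=0x14

MEM[0x1e,0x0b,0x16,0x10] = 14 b1 86 14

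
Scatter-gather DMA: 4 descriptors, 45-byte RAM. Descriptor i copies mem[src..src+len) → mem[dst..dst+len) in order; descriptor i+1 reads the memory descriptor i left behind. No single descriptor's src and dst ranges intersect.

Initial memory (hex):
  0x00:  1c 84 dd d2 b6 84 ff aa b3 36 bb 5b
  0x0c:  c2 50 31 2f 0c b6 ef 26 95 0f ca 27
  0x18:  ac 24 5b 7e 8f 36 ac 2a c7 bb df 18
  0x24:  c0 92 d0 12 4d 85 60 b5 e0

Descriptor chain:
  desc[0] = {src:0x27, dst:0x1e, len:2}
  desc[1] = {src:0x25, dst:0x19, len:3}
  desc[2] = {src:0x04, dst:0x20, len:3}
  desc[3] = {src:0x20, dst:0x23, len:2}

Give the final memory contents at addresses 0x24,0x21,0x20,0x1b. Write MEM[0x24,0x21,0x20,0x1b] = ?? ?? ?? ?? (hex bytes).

MEM[0x24,0x21,0x20,0x1b] = 84 84 b6 12

#0 dst[0x1e+2] := {0x12,0x4d}
#1 dst[0x19+3] := {0x92,0xd0,0x12}
#2 dst[0x20+3] := {0xb6,0x84,0xff}
#3 dst[0x23+2] := {0xb6,0x84}
query mem[0x24]=0x84, mem[0x21]=0x84, mem[0x20]=0xb6, mem[0x1b]=0x12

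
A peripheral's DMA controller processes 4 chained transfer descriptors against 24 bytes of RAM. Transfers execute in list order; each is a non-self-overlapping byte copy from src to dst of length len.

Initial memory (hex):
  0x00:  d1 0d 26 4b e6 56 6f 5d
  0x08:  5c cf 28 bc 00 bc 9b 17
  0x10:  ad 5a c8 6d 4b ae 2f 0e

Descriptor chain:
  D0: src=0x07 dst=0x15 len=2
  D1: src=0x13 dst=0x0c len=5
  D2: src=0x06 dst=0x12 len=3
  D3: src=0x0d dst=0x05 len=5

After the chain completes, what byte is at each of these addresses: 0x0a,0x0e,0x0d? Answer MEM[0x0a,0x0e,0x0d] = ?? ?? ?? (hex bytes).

MEM[0x0a,0x0e,0x0d] = 28 5d 4b

D0: mem[0x15..0x16] <- [5d 5c]
D1: mem[0x0c..0x10] <- [6d 4b 5d 5c 0e]
D2: mem[0x12..0x14] <- [6f 5d 5c]
D3: mem[0x05..0x09] <- [4b 5d 5c 0e 5a]
query mem[0x0a]=0x28, mem[0x0e]=0x5d, mem[0x0d]=0x4b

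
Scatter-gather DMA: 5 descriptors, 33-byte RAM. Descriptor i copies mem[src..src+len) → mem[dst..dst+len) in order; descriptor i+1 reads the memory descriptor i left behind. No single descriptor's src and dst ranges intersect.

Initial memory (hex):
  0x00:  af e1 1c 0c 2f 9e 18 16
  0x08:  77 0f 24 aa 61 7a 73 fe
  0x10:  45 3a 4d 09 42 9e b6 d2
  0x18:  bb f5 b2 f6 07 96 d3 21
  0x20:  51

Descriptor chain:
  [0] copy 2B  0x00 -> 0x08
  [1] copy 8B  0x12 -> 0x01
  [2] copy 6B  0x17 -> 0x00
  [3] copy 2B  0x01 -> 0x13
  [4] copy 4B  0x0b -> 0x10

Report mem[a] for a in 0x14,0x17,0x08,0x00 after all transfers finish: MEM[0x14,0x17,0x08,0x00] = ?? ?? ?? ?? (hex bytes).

  after D0: wrote 2B at 0x08 = afe1
  after D1: wrote 8B at 0x01 = 4d09429eb6d2bbf5
  after D2: wrote 6B at 0x00 = d2bbf5b2f607
  after D3: wrote 2B at 0x13 = bbf5
  after D4: wrote 4B at 0x10 = aa617a73
query mem[0x14]=0xf5, mem[0x17]=0xd2, mem[0x08]=0xf5, mem[0x00]=0xd2

MEM[0x14,0x17,0x08,0x00] = f5 d2 f5 d2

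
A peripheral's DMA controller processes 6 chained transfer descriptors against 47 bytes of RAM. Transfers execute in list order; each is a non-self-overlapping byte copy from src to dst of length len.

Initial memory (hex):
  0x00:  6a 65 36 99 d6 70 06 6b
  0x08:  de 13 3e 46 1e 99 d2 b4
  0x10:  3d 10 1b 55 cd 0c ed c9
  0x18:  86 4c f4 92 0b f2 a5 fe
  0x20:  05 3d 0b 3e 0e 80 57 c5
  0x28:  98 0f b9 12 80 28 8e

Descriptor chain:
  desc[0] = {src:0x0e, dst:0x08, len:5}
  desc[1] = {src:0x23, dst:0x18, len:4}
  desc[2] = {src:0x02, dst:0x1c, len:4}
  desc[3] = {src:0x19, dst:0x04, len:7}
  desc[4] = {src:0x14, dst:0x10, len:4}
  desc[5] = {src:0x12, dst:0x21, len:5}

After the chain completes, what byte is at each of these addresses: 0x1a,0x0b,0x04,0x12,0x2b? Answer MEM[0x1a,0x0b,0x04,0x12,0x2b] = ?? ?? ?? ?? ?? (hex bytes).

#0 dst[0x08+5] := {0xd2,0xb4,0x3d,0x10,0x1b}
#1 dst[0x18+4] := {0x3e,0x0e,0x80,0x57}
#2 dst[0x1c+4] := {0x36,0x99,0xd6,0x70}
#3 dst[0x04+7] := {0x0e,0x80,0x57,0x36,0x99,0xd6,0x70}
#4 dst[0x10+4] := {0xcd,0x0c,0xed,0xc9}
#5 dst[0x21+5] := {0xed,0xc9,0xcd,0x0c,0xed}
query mem[0x1a]=0x80, mem[0x0b]=0x10, mem[0x04]=0x0e, mem[0x12]=0xed, mem[0x2b]=0x12

MEM[0x1a,0x0b,0x04,0x12,0x2b] = 80 10 0e ed 12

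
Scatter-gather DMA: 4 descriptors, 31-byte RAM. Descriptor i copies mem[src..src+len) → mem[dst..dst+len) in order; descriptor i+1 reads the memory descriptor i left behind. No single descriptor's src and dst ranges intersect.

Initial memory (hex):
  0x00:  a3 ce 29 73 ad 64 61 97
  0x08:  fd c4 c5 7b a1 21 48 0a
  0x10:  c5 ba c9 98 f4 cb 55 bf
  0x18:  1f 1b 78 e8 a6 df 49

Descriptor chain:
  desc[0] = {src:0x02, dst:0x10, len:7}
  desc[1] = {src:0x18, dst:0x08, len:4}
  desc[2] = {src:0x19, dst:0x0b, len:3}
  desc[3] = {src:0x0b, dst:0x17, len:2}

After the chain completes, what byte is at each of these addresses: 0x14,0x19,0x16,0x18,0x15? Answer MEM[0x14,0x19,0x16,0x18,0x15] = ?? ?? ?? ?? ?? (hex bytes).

MEM[0x14,0x19,0x16,0x18,0x15] = 61 1b fd 78 97

[0] 0x02->0x10 len=7 : 29 73 ad 64 61 97 fd
[1] 0x18->0x08 len=4 : 1f 1b 78 e8
[2] 0x19->0x0b len=3 : 1b 78 e8
[3] 0x0b->0x17 len=2 : 1b 78
query mem[0x14]=0x61, mem[0x19]=0x1b, mem[0x16]=0xfd, mem[0x18]=0x78, mem[0x15]=0x97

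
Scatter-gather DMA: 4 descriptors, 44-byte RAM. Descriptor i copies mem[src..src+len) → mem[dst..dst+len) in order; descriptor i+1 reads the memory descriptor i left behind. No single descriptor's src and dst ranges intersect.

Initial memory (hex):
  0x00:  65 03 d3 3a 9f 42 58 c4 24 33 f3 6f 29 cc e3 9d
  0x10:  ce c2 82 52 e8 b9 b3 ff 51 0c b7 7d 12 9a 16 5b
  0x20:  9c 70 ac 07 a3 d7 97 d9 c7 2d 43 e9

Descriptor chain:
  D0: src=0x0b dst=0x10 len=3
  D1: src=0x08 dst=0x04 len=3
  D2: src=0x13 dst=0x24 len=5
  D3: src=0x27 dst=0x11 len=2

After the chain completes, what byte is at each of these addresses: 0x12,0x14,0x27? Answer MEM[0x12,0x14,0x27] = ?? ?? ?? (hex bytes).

  after D0: wrote 3B at 0x10 = 6f29cc
  after D1: wrote 3B at 0x04 = 2433f3
  after D2: wrote 5B at 0x24 = 52e8b9b3ff
  after D3: wrote 2B at 0x11 = b3ff
query mem[0x12]=0xff, mem[0x14]=0xe8, mem[0x27]=0xb3

MEM[0x12,0x14,0x27] = ff e8 b3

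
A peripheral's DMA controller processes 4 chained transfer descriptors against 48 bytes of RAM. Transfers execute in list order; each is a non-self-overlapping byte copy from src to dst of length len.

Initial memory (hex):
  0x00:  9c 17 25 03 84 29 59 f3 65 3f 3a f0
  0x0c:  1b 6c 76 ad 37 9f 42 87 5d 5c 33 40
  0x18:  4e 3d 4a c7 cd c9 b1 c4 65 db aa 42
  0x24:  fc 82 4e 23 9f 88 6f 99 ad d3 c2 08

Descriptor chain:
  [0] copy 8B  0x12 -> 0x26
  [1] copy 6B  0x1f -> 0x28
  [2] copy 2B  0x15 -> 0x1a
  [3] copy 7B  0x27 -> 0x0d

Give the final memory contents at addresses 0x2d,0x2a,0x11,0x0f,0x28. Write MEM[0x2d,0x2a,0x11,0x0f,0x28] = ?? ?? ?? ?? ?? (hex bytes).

#0 dst[0x26+8] := {0x42,0x87,0x5d,0x5c,0x33,0x40,0x4e,0x3d}
#1 dst[0x28+6] := {0xc4,0x65,0xdb,0xaa,0x42,0xfc}
#2 dst[0x1a+2] := {0x5c,0x33}
#3 dst[0x0d+7] := {0x87,0xc4,0x65,0xdb,0xaa,0x42,0xfc}
query mem[0x2d]=0xfc, mem[0x2a]=0xdb, mem[0x11]=0xaa, mem[0x0f]=0x65, mem[0x28]=0xc4

MEM[0x2d,0x2a,0x11,0x0f,0x28] = fc db aa 65 c4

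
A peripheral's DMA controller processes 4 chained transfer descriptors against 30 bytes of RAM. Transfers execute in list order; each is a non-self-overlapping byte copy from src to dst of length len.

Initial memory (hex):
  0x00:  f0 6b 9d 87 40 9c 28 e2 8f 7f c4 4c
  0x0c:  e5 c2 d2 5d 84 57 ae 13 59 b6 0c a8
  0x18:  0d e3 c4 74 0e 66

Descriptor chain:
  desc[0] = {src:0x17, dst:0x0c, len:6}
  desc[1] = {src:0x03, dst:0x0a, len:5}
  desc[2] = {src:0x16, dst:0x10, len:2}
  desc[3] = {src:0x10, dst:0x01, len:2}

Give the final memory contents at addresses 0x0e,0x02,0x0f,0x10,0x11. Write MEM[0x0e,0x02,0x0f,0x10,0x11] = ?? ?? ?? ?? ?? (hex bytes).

#0 dst[0x0c+6] := {0xa8,0x0d,0xe3,0xc4,0x74,0x0e}
#1 dst[0x0a+5] := {0x87,0x40,0x9c,0x28,0xe2}
#2 dst[0x10+2] := {0x0c,0xa8}
#3 dst[0x01+2] := {0x0c,0xa8}
query mem[0x0e]=0xe2, mem[0x02]=0xa8, mem[0x0f]=0xc4, mem[0x10]=0x0c, mem[0x11]=0xa8

MEM[0x0e,0x02,0x0f,0x10,0x11] = e2 a8 c4 0c a8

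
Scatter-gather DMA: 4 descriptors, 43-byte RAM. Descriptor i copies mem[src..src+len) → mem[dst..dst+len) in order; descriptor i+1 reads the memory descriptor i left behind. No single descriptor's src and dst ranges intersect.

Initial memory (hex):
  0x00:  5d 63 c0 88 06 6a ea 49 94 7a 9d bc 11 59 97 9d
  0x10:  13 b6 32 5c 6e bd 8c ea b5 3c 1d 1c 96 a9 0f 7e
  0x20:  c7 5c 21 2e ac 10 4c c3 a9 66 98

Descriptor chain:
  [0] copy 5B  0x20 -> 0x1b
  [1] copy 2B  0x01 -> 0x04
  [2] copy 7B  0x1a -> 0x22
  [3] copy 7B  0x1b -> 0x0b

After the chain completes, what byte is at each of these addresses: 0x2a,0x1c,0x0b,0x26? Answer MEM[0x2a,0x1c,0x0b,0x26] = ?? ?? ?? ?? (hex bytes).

MEM[0x2a,0x1c,0x0b,0x26] = 98 5c c7 2e

[0] 0x20->0x1b len=5 : c7 5c 21 2e ac
[1] 0x01->0x04 len=2 : 63 c0
[2] 0x1a->0x22 len=7 : 1d c7 5c 21 2e ac c7
[3] 0x1b->0x0b len=7 : c7 5c 21 2e ac c7 5c
query mem[0x2a]=0x98, mem[0x1c]=0x5c, mem[0x0b]=0xc7, mem[0x26]=0x2e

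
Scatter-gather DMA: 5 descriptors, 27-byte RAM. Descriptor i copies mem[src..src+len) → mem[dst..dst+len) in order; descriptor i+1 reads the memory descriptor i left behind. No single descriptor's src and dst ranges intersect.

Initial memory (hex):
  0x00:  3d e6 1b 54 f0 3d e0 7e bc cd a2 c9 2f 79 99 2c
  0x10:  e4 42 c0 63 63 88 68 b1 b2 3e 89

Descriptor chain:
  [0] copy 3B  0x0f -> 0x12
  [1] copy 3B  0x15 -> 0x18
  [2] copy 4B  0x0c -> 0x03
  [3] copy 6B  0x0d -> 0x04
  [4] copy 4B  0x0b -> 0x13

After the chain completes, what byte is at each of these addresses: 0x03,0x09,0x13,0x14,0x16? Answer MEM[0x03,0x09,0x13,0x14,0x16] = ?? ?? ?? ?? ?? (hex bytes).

[0] 0x0f->0x12 len=3 : 2c e4 42
[1] 0x15->0x18 len=3 : 88 68 b1
[2] 0x0c->0x03 len=4 : 2f 79 99 2c
[3] 0x0d->0x04 len=6 : 79 99 2c e4 42 2c
[4] 0x0b->0x13 len=4 : c9 2f 79 99
query mem[0x03]=0x2f, mem[0x09]=0x2c, mem[0x13]=0xc9, mem[0x14]=0x2f, mem[0x16]=0x99

MEM[0x03,0x09,0x13,0x14,0x16] = 2f 2c c9 2f 99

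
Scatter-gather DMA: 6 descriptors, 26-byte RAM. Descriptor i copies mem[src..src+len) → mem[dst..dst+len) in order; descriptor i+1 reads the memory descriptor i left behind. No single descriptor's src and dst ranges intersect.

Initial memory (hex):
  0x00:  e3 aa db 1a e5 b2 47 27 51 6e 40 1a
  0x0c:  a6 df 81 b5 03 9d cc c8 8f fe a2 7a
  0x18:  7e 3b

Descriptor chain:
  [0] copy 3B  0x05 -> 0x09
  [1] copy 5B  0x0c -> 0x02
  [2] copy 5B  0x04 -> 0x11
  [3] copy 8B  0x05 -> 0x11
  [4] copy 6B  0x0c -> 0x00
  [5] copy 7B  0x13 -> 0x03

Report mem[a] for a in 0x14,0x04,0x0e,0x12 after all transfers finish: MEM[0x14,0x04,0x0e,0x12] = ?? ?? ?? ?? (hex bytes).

  after D0: wrote 3B at 0x09 = b24727
  after D1: wrote 5B at 0x02 = a6df81b503
  after D2: wrote 5B at 0x11 = 81b5032751
  after D3: wrote 8B at 0x11 = b5032751b24727a6
  after D4: wrote 6B at 0x00 = a6df81b503b5
  after D5: wrote 7B at 0x03 = 2751b24727a63b
query mem[0x14]=0x51, mem[0x04]=0x51, mem[0x0e]=0x81, mem[0x12]=0x03

MEM[0x14,0x04,0x0e,0x12] = 51 51 81 03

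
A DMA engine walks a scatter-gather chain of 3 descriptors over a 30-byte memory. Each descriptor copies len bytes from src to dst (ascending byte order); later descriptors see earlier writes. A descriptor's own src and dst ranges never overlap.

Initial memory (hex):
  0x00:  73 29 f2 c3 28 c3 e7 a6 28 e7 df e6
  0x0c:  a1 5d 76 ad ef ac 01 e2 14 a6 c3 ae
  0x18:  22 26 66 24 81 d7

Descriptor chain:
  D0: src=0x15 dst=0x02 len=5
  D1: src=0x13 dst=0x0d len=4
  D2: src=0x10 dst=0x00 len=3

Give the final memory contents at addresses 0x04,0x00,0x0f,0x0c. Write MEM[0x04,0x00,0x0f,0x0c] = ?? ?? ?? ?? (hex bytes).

  after D0: wrote 5B at 0x02 = a6c3ae2226
  after D1: wrote 4B at 0x0d = e214a6c3
  after D2: wrote 3B at 0x00 = c3ac01
query mem[0x04]=0xae, mem[0x00]=0xc3, mem[0x0f]=0xa6, mem[0x0c]=0xa1

MEM[0x04,0x00,0x0f,0x0c] = ae c3 a6 a1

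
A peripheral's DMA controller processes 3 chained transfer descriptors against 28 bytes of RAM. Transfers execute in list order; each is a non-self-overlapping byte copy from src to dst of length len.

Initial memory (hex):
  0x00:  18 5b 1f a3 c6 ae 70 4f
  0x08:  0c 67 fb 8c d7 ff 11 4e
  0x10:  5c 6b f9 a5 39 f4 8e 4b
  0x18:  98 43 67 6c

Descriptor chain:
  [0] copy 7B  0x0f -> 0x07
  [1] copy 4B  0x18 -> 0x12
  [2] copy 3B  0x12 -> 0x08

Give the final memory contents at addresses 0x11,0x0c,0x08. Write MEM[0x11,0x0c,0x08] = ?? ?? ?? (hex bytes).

MEM[0x11,0x0c,0x08] = 6b 39 98

#0 dst[0x07+7] := {0x4e,0x5c,0x6b,0xf9,0xa5,0x39,0xf4}
#1 dst[0x12+4] := {0x98,0x43,0x67,0x6c}
#2 dst[0x08+3] := {0x98,0x43,0x67}
query mem[0x11]=0x6b, mem[0x0c]=0x39, mem[0x08]=0x98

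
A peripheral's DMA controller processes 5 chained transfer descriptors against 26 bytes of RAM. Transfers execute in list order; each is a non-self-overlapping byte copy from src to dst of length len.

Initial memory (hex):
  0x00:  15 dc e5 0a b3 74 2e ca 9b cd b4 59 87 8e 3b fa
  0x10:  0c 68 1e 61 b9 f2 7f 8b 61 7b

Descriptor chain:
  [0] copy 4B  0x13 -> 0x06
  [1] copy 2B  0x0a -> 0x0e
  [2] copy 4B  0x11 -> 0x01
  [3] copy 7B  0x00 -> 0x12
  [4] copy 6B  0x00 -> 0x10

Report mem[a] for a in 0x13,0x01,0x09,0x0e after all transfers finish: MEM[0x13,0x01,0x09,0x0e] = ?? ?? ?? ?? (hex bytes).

MEM[0x13,0x01,0x09,0x0e] = 61 68 7f b4

[0] 0x13->0x06 len=4 : 61 b9 f2 7f
[1] 0x0a->0x0e len=2 : b4 59
[2] 0x11->0x01 len=4 : 68 1e 61 b9
[3] 0x00->0x12 len=7 : 15 68 1e 61 b9 74 61
[4] 0x00->0x10 len=6 : 15 68 1e 61 b9 74
query mem[0x13]=0x61, mem[0x01]=0x68, mem[0x09]=0x7f, mem[0x0e]=0xb4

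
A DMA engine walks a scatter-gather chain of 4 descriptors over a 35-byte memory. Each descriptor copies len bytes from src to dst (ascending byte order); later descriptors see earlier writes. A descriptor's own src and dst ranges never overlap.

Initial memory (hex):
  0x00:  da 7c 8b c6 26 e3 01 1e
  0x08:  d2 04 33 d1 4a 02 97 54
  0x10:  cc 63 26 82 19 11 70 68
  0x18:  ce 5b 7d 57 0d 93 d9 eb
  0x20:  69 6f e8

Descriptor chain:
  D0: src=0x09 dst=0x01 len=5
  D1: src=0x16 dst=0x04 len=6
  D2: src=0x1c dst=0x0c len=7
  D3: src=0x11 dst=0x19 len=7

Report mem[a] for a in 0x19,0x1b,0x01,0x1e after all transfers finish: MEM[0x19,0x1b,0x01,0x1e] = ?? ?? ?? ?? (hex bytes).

[0] 0x09->0x01 len=5 : 04 33 d1 4a 02
[1] 0x16->0x04 len=6 : 70 68 ce 5b 7d 57
[2] 0x1c->0x0c len=7 : 0d 93 d9 eb 69 6f e8
[3] 0x11->0x19 len=7 : 6f e8 82 19 11 70 68
query mem[0x19]=0x6f, mem[0x1b]=0x82, mem[0x01]=0x04, mem[0x1e]=0x70

MEM[0x19,0x1b,0x01,0x1e] = 6f 82 04 70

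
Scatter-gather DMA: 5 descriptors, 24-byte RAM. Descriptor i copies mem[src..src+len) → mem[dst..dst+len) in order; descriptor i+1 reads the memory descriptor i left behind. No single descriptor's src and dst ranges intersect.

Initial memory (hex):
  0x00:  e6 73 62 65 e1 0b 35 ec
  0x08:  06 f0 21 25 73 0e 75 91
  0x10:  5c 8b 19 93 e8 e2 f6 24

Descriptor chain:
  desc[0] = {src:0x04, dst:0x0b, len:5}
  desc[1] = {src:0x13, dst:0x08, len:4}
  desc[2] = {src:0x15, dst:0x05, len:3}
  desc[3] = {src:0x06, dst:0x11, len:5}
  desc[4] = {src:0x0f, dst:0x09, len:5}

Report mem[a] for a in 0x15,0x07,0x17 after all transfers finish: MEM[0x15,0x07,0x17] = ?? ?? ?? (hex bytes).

D0: mem[0x0b..0x0f] <- [e1 0b 35 ec 06]
D1: mem[0x08..0x0b] <- [93 e8 e2 f6]
D2: mem[0x05..0x07] <- [e2 f6 24]
D3: mem[0x11..0x15] <- [f6 24 93 e8 e2]
D4: mem[0x09..0x0d] <- [06 5c f6 24 93]
query mem[0x15]=0xe2, mem[0x07]=0x24, mem[0x17]=0x24

MEM[0x15,0x07,0x17] = e2 24 24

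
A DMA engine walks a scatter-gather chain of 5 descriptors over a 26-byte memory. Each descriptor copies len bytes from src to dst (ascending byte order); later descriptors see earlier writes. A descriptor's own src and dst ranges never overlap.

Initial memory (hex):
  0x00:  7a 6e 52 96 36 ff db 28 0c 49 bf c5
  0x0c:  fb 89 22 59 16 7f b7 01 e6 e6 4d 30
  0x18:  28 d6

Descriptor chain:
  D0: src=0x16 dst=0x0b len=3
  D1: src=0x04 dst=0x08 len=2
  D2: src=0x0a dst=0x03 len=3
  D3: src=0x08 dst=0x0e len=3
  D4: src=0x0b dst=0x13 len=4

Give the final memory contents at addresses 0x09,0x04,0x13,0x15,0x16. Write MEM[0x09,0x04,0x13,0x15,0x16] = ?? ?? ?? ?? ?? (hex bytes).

MEM[0x09,0x04,0x13,0x15,0x16] = ff 4d 4d 28 36

  after D0: wrote 3B at 0x0b = 4d3028
  after D1: wrote 2B at 0x08 = 36ff
  after D2: wrote 3B at 0x03 = bf4d30
  after D3: wrote 3B at 0x0e = 36ffbf
  after D4: wrote 4B at 0x13 = 4d302836
query mem[0x09]=0xff, mem[0x04]=0x4d, mem[0x13]=0x4d, mem[0x15]=0x28, mem[0x16]=0x36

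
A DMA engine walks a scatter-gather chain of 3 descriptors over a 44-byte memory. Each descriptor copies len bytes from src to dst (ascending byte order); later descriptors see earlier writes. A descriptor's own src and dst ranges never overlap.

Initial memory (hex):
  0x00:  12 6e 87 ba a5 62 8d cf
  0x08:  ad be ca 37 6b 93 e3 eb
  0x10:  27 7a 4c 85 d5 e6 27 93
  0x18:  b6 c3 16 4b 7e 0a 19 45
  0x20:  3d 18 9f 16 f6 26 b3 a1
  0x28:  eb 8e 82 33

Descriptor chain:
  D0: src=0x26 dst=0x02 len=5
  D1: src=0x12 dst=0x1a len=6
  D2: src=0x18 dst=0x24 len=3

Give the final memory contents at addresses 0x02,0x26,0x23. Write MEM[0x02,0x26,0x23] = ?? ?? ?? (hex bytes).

MEM[0x02,0x26,0x23] = b3 4c 16

#0 dst[0x02+5] := {0xb3,0xa1,0xeb,0x8e,0x82}
#1 dst[0x1a+6] := {0x4c,0x85,0xd5,0xe6,0x27,0x93}
#2 dst[0x24+3] := {0xb6,0xc3,0x4c}
query mem[0x02]=0xb3, mem[0x26]=0x4c, mem[0x23]=0x16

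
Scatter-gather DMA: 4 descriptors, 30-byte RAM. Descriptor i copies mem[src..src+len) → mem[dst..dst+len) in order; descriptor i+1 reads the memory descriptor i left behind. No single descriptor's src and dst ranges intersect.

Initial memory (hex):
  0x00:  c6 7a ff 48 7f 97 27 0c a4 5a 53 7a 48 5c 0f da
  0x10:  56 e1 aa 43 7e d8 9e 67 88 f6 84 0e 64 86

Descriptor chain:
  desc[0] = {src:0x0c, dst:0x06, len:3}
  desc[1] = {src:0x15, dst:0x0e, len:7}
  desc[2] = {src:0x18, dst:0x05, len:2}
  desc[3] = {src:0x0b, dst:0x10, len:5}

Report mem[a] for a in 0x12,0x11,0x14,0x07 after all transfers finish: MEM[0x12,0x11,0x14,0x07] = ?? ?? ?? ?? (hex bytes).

  after D0: wrote 3B at 0x06 = 485c0f
  after D1: wrote 7B at 0x0e = d89e6788f6840e
  after D2: wrote 2B at 0x05 = 88f6
  after D3: wrote 5B at 0x10 = 7a485cd89e
query mem[0x12]=0x5c, mem[0x11]=0x48, mem[0x14]=0x9e, mem[0x07]=0x5c

MEM[0x12,0x11,0x14,0x07] = 5c 48 9e 5c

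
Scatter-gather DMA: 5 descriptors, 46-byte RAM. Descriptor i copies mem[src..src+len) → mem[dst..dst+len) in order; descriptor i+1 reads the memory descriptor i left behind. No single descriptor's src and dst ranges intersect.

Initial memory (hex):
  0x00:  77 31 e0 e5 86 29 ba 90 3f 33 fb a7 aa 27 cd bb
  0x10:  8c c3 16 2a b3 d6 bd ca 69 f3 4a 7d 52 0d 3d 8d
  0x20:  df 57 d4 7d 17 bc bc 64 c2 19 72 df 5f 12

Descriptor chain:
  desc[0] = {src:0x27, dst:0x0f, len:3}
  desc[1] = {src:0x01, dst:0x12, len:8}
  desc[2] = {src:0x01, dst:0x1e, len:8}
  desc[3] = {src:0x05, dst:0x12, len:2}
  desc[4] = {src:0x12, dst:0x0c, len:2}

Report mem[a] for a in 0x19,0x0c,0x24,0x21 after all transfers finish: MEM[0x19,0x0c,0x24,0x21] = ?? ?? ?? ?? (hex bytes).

MEM[0x19,0x0c,0x24,0x21] = 3f 29 90 86

#0 dst[0x0f+3] := {0x64,0xc2,0x19}
#1 dst[0x12+8] := {0x31,0xe0,0xe5,0x86,0x29,0xba,0x90,0x3f}
#2 dst[0x1e+8] := {0x31,0xe0,0xe5,0x86,0x29,0xba,0x90,0x3f}
#3 dst[0x12+2] := {0x29,0xba}
#4 dst[0x0c+2] := {0x29,0xba}
query mem[0x19]=0x3f, mem[0x0c]=0x29, mem[0x24]=0x90, mem[0x21]=0x86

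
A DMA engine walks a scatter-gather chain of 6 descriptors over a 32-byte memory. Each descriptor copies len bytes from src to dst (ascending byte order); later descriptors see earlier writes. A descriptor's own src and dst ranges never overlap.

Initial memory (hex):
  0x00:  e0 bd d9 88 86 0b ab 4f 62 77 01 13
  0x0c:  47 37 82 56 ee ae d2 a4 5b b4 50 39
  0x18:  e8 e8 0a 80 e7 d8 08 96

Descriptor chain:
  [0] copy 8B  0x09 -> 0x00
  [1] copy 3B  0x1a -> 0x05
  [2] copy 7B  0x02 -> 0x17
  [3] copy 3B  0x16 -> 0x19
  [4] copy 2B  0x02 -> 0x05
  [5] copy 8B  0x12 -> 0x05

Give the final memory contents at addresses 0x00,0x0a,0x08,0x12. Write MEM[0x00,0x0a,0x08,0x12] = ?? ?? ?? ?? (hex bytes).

MEM[0x00,0x0a,0x08,0x12] = 77 13 b4 d2

D0: mem[0x00..0x07] <- [77 01 13 47 37 82 56 ee]
D1: mem[0x05..0x07] <- [0a 80 e7]
D2: mem[0x17..0x1d] <- [13 47 37 0a 80 e7 62]
D3: mem[0x19..0x1b] <- [50 13 47]
D4: mem[0x05..0x06] <- [13 47]
D5: mem[0x05..0x0c] <- [d2 a4 5b b4 50 13 47 50]
query mem[0x00]=0x77, mem[0x0a]=0x13, mem[0x08]=0xb4, mem[0x12]=0xd2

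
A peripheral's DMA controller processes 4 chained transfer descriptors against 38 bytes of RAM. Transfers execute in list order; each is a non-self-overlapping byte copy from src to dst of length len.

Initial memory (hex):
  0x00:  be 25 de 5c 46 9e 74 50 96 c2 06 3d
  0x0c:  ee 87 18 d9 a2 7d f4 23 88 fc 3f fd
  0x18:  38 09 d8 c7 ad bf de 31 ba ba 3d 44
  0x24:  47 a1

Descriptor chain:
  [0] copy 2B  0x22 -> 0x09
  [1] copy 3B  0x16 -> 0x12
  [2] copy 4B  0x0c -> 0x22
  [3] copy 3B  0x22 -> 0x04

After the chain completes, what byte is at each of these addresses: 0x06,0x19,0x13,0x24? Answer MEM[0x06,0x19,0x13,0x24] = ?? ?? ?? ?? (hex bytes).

  after D0: wrote 2B at 0x09 = 3d44
  after D1: wrote 3B at 0x12 = 3ffd38
  after D2: wrote 4B at 0x22 = ee8718d9
  after D3: wrote 3B at 0x04 = ee8718
query mem[0x06]=0x18, mem[0x19]=0x09, mem[0x13]=0xfd, mem[0x24]=0x18

MEM[0x06,0x19,0x13,0x24] = 18 09 fd 18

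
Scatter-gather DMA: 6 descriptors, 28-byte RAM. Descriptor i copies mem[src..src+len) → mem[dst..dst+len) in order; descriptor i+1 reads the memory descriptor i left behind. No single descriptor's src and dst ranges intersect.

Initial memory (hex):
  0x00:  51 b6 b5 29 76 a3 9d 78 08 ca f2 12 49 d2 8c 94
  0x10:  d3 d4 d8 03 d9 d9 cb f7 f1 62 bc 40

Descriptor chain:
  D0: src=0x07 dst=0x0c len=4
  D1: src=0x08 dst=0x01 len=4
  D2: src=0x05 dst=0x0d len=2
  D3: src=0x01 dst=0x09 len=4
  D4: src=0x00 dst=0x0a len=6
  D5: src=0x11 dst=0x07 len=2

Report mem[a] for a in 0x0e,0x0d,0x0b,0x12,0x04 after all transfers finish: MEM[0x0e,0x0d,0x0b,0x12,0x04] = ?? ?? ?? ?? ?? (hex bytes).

#0 dst[0x0c+4] := {0x78,0x08,0xca,0xf2}
#1 dst[0x01+4] := {0x08,0xca,0xf2,0x12}
#2 dst[0x0d+2] := {0xa3,0x9d}
#3 dst[0x09+4] := {0x08,0xca,0xf2,0x12}
#4 dst[0x0a+6] := {0x51,0x08,0xca,0xf2,0x12,0xa3}
#5 dst[0x07+2] := {0xd4,0xd8}
query mem[0x0e]=0x12, mem[0x0d]=0xf2, mem[0x0b]=0x08, mem[0x12]=0xd8, mem[0x04]=0x12

MEM[0x0e,0x0d,0x0b,0x12,0x04] = 12 f2 08 d8 12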